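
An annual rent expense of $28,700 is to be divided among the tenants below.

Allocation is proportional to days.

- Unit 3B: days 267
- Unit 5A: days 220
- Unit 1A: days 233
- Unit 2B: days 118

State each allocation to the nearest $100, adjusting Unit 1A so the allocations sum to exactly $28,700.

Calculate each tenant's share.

Unit 3B: $9,100 · Unit 5A: $7,500 · Unit 1A: $8,100 · Unit 2B: $4,000

Total days = 838.
Unrounded shares: Unit 3B 267/838 × $28,700 = 9,144.27; Unit 5A 220/838 × $28,700 = 7,534.61; Unit 1A 233/838 × $28,700 = 7,979.83; Unit 2B 118/838 × $28,700 = 4,041.29.
At nearest $100: Unit 3B $9,100; Unit 5A $7,500; Unit 1A $8,000; Unit 2B $4,000. Sum = $28,600.
Difference $28,700 − $28,600 = +$100 applied to Unit 1A: Unit 1A becomes $8,100.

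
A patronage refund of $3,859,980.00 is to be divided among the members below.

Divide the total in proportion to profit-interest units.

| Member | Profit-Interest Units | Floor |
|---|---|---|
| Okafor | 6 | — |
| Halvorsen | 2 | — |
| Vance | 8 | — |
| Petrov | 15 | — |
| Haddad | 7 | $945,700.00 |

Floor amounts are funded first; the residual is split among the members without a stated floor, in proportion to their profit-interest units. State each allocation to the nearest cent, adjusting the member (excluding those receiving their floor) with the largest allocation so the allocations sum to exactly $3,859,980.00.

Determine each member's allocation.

Minimums first: Haddad $945,700.00. Residual $2,914,280.00.
Residual split over remaining profit-interest units 31: Okafor 564,054.1935 → $564,054.19; Halvorsen 188,018.0645 → $188,018.06; Vance 752,072.2581 → $752,072.26; Petrov 1,410,135.4839 → $1,410,135.48.
Rounding difference +$0.01 applied to Petrov → $1,410,135.49.

Okafor: $564,054.19 | Halvorsen: $188,018.06 | Vance: $752,072.26 | Petrov: $1,410,135.49 | Haddad: $945,700.00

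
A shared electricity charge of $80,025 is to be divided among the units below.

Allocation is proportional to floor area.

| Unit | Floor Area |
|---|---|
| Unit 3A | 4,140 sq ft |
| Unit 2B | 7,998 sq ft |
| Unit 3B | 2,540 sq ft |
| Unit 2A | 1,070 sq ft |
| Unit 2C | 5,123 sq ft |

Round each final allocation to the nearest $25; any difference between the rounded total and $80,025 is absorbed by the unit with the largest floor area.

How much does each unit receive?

Combined floor area = 4,140 + 7,998 + 2,540 + 1,070 + 5,123 = 20,871.
Pro-rata amounts: Unit 3A 15,873.87; Unit 2B 30,666.47; Unit 3B 9,739.04; Unit 2A 4,102.67; Unit 2C 19,642.95.
Rounded to nearest $25: Unit 3A $15,875; Unit 2B $30,675; Unit 3B $9,750; Unit 2A $4,100; Unit 2C $19,650. Sum = $80,050.
Difference $80,025 − $80,050 = −$25 applied to largest floor area (Unit 2B): Unit 2B becomes $30,650.

Unit 3A: $15,875 | Unit 2B: $30,650 | Unit 3B: $9,750 | Unit 2A: $4,100 | Unit 2C: $19,650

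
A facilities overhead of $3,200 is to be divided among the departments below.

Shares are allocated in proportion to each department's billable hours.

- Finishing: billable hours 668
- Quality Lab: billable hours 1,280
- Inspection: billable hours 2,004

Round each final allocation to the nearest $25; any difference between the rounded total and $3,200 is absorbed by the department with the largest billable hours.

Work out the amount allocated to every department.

Billable hours total: 668 + 1,280 + 2,004 = 3,952.
Raw shares: Finishing 540.89; Quality Lab 1,036.44; Inspection 1,622.67.
At nearest $25: Finishing $550; Quality Lab $1,025; Inspection $1,625. Sum = $3,200.
No rounding difference to absorb.

Finishing: $550 · Quality Lab: $1,025 · Inspection: $1,625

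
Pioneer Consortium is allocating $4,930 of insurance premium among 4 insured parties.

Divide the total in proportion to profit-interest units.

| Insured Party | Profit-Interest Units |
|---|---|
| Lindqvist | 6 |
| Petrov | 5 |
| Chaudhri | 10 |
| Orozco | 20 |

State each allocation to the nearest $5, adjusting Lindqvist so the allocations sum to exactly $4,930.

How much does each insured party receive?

Profit-interest units total: 41.
Raw shares: Lindqvist 6/41 × $4,930 = 721.46; Petrov 5/41 × $4,930 = 601.22; Chaudhri 10/41 × $4,930 = 1,202.44; Orozco 20/41 × $4,930 = 2,404.88.
After rounding ($5): Lindqvist $720; Petrov $600; Chaudhri $1,200; Orozco $2,405. Sum = $4,925.
Difference $4,930 − $4,925 = +$5 applied to Lindqvist: Lindqvist becomes $725.

Lindqvist: $725 · Petrov: $600 · Chaudhri: $1,200 · Orozco: $2,405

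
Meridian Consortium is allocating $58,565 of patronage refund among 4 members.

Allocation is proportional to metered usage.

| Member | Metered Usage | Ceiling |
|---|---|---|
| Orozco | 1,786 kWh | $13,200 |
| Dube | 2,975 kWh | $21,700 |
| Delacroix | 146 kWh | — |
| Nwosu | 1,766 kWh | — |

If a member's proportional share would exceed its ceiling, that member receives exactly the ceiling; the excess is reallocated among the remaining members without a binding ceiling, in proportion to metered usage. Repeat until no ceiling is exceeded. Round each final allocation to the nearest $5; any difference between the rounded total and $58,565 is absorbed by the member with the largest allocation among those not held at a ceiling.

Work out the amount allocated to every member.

Combined metered usage = 6,673.
Pro-rata shares before constraints: Orozco 15,674.67; Dube 26,109.83; Delacroix 1,281.36; Nwosu 15,499.14.
Capped: Orozco ($13,200), Dube ($21,700); remaining pool $23,665 reallocated over remaining metered usage 1,912.
Shares after redistribution: Delacroix 1,807.06 → $1,805; Nwosu 21,857.94 → $21,860.

Orozco: $13,200 | Dube: $21,700 | Delacroix: $1,805 | Nwosu: $21,860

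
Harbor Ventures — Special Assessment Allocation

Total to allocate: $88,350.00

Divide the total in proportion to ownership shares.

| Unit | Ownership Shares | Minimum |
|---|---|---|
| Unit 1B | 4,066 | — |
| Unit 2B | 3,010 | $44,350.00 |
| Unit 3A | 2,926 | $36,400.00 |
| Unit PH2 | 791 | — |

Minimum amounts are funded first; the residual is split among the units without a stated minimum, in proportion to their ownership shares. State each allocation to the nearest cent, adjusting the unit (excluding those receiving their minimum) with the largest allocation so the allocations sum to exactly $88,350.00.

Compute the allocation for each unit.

Fund the minimums — Unit 2B $44,350.00; Unit 3A $36,400.00. Residual $7,600.00.
Residual split over remaining ownership shares 4,857: Unit 1B 6,362.2812 → $6,362.28; Unit PH2 1,237.7188 → $1,237.72.

Unit 1B: $6,362.28 · Unit 2B: $44,350.00 · Unit 3A: $36,400.00 · Unit PH2: $1,237.72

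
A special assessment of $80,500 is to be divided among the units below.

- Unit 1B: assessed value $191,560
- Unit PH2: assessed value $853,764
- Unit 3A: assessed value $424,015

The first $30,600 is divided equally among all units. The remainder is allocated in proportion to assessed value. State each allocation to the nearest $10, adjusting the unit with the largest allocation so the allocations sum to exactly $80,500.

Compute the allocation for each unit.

First tranche $30,600 split equally: $10,200 each.
Remainder $49,900 by assessed value (total 1,469,339): Unit 1B 6,505.54 → $6,510; Unit PH2 28,994.55 → $28,990; Unit 3A 14,399.91 → $14,400.
Totals: Unit 1B $10,200 + $6,510 = $16,710; Unit PH2 $10,200 + $28,990 = $39,190; Unit 3A $10,200 + $14,400 = $24,600.

Unit 1B: $16,710 | Unit PH2: $39,190 | Unit 3A: $24,600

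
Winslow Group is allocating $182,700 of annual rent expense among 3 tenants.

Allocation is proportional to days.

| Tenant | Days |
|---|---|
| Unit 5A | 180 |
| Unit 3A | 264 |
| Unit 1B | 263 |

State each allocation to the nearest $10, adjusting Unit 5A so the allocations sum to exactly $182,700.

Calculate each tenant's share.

Unit 5A: $46,520; Unit 3A: $68,220; Unit 1B: $67,960

Total days = 707.
Proportional shares: Unit 5A 180/707 × $182,700 = 46,514.85; Unit 3A 264/707 × $182,700 = 68,221.78; Unit 1B 263/707 × $182,700 = 67,963.37.
At nearest $10: Unit 5A $46,510; Unit 3A $68,220; Unit 1B $67,960. Sum = $182,690.
Difference $182,700 − $182,690 = +$10 applied to Unit 5A: Unit 5A becomes $46,520.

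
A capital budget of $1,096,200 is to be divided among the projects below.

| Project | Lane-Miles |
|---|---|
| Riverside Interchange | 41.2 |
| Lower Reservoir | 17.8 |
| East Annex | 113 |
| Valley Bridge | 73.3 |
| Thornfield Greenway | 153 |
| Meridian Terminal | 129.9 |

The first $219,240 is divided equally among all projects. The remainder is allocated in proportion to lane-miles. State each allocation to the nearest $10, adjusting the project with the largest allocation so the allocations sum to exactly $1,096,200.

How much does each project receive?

Riverside Interchange: $104,940 | Lower Reservoir: $66,090 | East Annex: $224,150 | Valley Bridge: $158,240 | Thornfield Greenway: $290,570 | Meridian Terminal: $252,210

$219,240 shared equally gives $36,540 per project.
Remainder $876,960 by lane-miles (total 528.2): Riverside Interchange 68,403.54 → $68,400; Lower Reservoir 29,552.99 → $29,550; East Annex 187,611.66 → $187,610; Valley Bridge 121,698.54 → $121,700; Thornfield Greenway 254,022.87 → $254,020; Meridian Terminal 215,670.40 → $215,670.
Rounding difference +$10 on remainder applied to Thornfield Greenway.
Totals: Riverside Interchange $36,540 + $68,400 = $104,940; Lower Reservoir $36,540 + $29,550 = $66,090; East Annex $36,540 + $187,610 = $224,150; Valley Bridge $36,540 + $121,700 = $158,240; Thornfield Greenway $36,540 + $254,030 = $290,570; Meridian Terminal $36,540 + $215,670 = $252,210.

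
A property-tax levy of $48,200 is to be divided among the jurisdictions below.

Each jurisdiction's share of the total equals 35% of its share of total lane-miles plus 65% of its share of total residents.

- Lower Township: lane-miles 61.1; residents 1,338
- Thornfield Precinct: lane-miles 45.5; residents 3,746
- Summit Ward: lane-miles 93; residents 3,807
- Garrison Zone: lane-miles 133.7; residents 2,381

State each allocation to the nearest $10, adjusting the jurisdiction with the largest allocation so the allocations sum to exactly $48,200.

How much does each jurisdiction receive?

Lower Township: $6,810 · Thornfield Precinct: $12,710 · Summit Ward: $15,290 · Garrison Zone: $13,390

Totals — lane-miles 333.3, residents 11,272.
Combined weights (35% lane-miles + 65% residents): Lower Township 0.1413; Thornfield Precinct 0.2638; Summit Ward 0.3172; Garrison Zone 0.2777.
Proportional shares: Lower Township 6,811.49; Thornfield Precinct 12,714.82; Summit Ward 15,288.58; Garrison Zone 13,385.11.
After rounding ($10): Lower Township $6,810; Thornfield Precinct $12,710; Summit Ward $15,290; Garrison Zone $13,390. Sum = $48,200.
Rounded total matches; no reconciliation needed.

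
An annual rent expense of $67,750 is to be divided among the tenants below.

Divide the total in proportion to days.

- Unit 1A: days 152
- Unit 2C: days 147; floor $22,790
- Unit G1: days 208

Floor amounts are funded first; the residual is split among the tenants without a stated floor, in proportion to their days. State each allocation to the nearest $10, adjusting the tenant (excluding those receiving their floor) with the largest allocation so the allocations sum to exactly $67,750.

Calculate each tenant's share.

Unit 1A: $18,980 | Unit 2C: $22,790 | Unit G1: $25,980

Minimums first: Unit 2C $22,790. Residual $44,960.
Residual split over remaining days 360: Unit 1A 18,983.11 → $18,980; Unit G1 25,976.89 → $25,980.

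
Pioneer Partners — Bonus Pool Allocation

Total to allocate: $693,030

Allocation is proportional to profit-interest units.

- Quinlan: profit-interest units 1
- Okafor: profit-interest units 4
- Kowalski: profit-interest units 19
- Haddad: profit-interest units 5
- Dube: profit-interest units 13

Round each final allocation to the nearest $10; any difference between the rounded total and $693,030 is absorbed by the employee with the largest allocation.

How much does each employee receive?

Combined profit-interest units = 42.
Raw shares: Quinlan 1/42 × $693,030 = 16,500.71; Okafor 4/42 × $693,030 = 66,002.86; Kowalski 19/42 × $693,030 = 313,513.57; Haddad 5/42 × $693,030 = 82,503.57; Dube 13/42 × $693,030 = 214,509.29.
At nearest $10: Quinlan $16,500; Okafor $66,000; Kowalski $313,510; Haddad $82,500; Dube $214,510. Sum = $693,020.
Difference $693,030 − $693,020 = +$10 applied to largest allocation (Kowalski): Kowalski becomes $313,520.

Quinlan: $16,500 | Okafor: $66,000 | Kowalski: $313,520 | Haddad: $82,500 | Dube: $214,510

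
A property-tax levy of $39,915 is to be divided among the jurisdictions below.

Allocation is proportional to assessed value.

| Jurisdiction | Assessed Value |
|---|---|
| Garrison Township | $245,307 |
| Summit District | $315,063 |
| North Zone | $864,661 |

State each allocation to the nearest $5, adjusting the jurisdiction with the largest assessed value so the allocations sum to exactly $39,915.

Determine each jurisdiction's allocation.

Garrison Township: $6,870 | Summit District: $8,825 | North Zone: $24,220

Combined assessed value = 245,307 + 315,063 + 864,661 = 1,425,031.
Pro-rata amounts: Garrison Township 6,871.03; Summit District 8,824.89; North Zone 24,219.08.
Rounded to nearest $5: Garrison Township $6,870; Summit District $8,825; North Zone $24,220. Sum = $39,915.
Rounded total matches; no reconciliation needed.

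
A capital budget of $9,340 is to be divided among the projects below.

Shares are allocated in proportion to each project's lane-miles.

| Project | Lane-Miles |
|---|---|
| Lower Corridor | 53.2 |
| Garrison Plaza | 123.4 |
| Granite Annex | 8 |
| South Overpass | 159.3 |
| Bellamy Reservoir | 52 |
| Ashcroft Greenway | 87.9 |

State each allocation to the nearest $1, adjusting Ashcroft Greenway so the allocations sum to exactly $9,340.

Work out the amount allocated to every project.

Lower Corridor: $1,027 | Garrison Plaza: $2,382 | Granite Annex: $154 | South Overpass: $3,075 | Bellamy Reservoir: $1,004 | Ashcroft Greenway: $1,698

Lane-miles total: 483.8.
Raw shares: Lower Corridor 53.2/483.8 × $9,340 = 1,027.05; Garrison Plaza 123.4/483.8 × $9,340 = 2,382.30; Granite Annex 8/483.8 × $9,340 = 154.44; South Overpass 159.3/483.8 × $9,340 = 3,075.37; Bellamy Reservoir 52/483.8 × $9,340 = 1,003.89; Ashcroft Greenway 87.9/483.8 × $9,340 = 1,696.95.
After rounding ($1): Lower Corridor $1,027; Garrison Plaza $2,382; Granite Annex $154; South Overpass $3,075; Bellamy Reservoir $1,004; Ashcroft Greenway $1,697. Sum = $9,339.
Difference $9,340 − $9,339 = +$1 applied to Ashcroft Greenway: Ashcroft Greenway becomes $1,698.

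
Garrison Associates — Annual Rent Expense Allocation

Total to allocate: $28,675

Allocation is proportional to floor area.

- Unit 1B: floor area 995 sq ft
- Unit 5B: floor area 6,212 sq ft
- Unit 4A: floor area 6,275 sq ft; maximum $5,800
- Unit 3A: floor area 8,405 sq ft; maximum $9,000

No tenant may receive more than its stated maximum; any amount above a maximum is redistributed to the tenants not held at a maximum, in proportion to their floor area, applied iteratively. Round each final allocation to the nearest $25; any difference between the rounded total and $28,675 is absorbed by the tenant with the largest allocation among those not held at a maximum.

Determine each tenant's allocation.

Combined floor area = 21,887.
Unconstrained shares: Unit 1B 1,303.59; Unit 5B 8,138.58; Unit 4A 8,221.12; Unit 3A 11,011.71.
Capped: Unit 4A ($5,800), Unit 3A ($9,000); residual $13,875 reallocated over remaining floor area 7,207.
Redistributed shares: Unit 1B 1,915.59 → $1,925; Unit 5B 11,959.41 → $11,950.

Unit 1B: $1,925; Unit 5B: $11,950; Unit 4A: $5,800; Unit 3A: $9,000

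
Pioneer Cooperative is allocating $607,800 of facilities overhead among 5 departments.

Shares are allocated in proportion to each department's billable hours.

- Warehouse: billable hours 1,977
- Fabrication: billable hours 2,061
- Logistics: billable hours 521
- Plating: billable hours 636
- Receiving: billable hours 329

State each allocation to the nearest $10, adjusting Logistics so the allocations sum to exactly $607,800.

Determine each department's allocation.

Total billable hours = 5,524.
Raw shares: Warehouse 1,977/5,524 × $607,800 = 217,527.26; Fabrication 2,061/5,524 × $607,800 = 226,769.70; Logistics 521/5,524 × $607,800 = 57,325.09; Plating 636/5,524 × $607,800 = 69,978.42; Receiving 329/5,524 × $607,800 = 36,199.53.
After rounding ($10): Warehouse $217,530; Fabrication $226,770; Logistics $57,330; Plating $69,980; Receiving $36,200. Sum = $607,810.
Difference $607,800 − $607,810 = −$10 applied to Logistics: Logistics becomes $57,320.

Warehouse: $217,530 | Fabrication: $226,770 | Logistics: $57,320 | Plating: $69,980 | Receiving: $36,200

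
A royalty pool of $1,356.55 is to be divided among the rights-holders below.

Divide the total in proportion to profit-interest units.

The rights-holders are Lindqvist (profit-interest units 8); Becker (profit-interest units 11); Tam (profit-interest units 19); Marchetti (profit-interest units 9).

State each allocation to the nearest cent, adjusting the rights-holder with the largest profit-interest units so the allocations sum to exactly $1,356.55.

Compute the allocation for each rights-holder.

Lindqvist: $230.90; Becker: $317.49; Tam: $548.40; Marchetti: $259.76

Profit-interest units total: 8 + 11 + 19 + 9 = 47.
Pro-rata amounts: Lindqvist 230.9021; Becker 317.4904; Tam 548.3926; Marchetti 259.7649.
After rounding (cent): Lindqvist $230.90; Becker $317.49; Tam $548.39; Marchetti $259.76. Sum = $1,356.54.
Difference $1,356.55 − $1,356.54 = +$0.01 applied to largest profit-interest units (Tam): Tam becomes $548.40.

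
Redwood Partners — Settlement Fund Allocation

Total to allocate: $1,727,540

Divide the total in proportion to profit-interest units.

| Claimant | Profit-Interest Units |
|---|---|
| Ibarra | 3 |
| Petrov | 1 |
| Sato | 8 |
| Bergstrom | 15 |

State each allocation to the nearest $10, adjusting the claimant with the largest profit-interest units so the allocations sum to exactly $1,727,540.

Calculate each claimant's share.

Sum of profit-interest units: 27.
Pro-rata amounts: Ibarra 3/27 × $1,727,540 = 191,948.89; Petrov 1/27 × $1,727,540 = 63,982.96; Sato 8/27 × $1,727,540 = 511,863.70; Bergstrom 15/27 × $1,727,540 = 959,744.44.
At nearest $10: Ibarra $191,950; Petrov $63,980; Sato $511,860; Bergstrom $959,740. Sum = $1,727,530.
Difference $1,727,540 − $1,727,530 = +$10 applied to largest profit-interest units (Bergstrom): Bergstrom becomes $959,750.

Ibarra: $191,950 · Petrov: $63,980 · Sato: $511,860 · Bergstrom: $959,750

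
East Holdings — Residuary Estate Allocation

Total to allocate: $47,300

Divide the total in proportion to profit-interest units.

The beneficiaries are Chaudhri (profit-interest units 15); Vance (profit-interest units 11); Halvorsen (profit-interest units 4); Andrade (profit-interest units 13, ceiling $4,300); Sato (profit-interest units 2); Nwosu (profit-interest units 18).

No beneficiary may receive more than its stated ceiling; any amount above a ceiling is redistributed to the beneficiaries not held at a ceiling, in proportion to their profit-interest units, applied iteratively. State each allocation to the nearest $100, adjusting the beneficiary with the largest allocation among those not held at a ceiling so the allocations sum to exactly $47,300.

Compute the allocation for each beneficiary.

Sum of profit-interest units: 63.
Unconstrained shares: Chaudhri 11,261.90; Vance 8,258.73; Halvorsen 3,003.17; Andrade 9,760.32; Sato 1,501.59; Nwosu 13,514.29.
Capped: Andrade ($4,300); remaining pool $43,000 reallocated over remaining profit-interest units 50.
Shares after redistribution: Chaudhri 12,900.00 → $12,900; Vance 9,460.00 → $9,500; Halvorsen 3,440.00 → $3,400; Sato 1,720.00 → $1,700; Nwosu 15,480.00 → $15,500.

Chaudhri: $12,900; Vance: $9,500; Halvorsen: $3,400; Andrade: $4,300; Sato: $1,700; Nwosu: $15,500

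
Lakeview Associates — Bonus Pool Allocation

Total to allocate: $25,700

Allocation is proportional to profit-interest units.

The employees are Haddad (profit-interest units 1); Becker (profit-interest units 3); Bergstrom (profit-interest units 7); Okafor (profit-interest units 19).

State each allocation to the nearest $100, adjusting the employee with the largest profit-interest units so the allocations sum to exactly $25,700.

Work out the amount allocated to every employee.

Total profit-interest units = 30.
Proportional shares: Haddad 1/30 × $25,700 = 856.67; Becker 3/30 × $25,700 = 2,570.00; Bergstrom 7/30 × $25,700 = 5,996.67; Okafor 19/30 × $25,700 = 16,276.67.
At nearest $100: Haddad $900; Becker $2,600; Bergstrom $6,000; Okafor $16,300. Sum = $25,800.
Difference $25,700 − $25,800 = −$100 applied to largest profit-interest units (Okafor): Okafor becomes $16,200.

Haddad: $900 | Becker: $2,600 | Bergstrom: $6,000 | Okafor: $16,200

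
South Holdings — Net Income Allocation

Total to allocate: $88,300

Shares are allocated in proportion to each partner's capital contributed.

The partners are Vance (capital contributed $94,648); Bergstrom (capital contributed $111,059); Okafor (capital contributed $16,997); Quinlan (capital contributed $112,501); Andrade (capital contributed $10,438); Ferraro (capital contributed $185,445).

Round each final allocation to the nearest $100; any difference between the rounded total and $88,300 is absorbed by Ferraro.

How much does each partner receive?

Combined capital contributed = 531,088.
Raw shares: Vance 94,648/531,088 × $88,300 = 15,736.41; Bergstrom 111,059/531,088 × $88,300 = 18,464.94; Okafor 16,997/531,088 × $88,300 = 2,825.96; Quinlan 112,501/531,088 × $88,300 = 18,704.69; Andrade 10,438/531,088 × $88,300 = 1,735.45; Ferraro 185,445/531,088 × $88,300 = 30,832.54.
At nearest $100: Vance $15,700; Bergstrom $18,500; Okafor $2,800; Quinlan $18,700; Andrade $1,700; Ferraro $30,800. Sum = $88,200.
Difference $88,300 − $88,200 = +$100 applied to Ferraro: Ferraro becomes $30,900.

Vance: $15,700 | Bergstrom: $18,500 | Okafor: $2,800 | Quinlan: $18,700 | Andrade: $1,700 | Ferraro: $30,900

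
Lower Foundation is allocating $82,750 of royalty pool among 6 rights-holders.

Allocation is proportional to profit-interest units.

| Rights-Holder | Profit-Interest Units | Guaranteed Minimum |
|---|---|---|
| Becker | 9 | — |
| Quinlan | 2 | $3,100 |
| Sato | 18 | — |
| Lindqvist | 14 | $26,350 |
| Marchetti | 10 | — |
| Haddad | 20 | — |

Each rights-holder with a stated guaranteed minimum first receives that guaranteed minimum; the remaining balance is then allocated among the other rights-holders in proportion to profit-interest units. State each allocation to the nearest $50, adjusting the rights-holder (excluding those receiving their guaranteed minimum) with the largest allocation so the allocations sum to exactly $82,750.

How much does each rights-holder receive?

Becker: $8,400 | Quinlan: $3,100 | Sato: $16,850 | Lindqvist: $26,350 | Marchetti: $9,350 | Haddad: $18,700

Fund the minimums — Quinlan $3,100; Lindqvist $26,350. Balance $53,300.
Balance split over remaining profit-interest units 57: Becker 8,415.79 → $8,400; Sato 16,831.58 → $16,850; Marchetti 9,350.88 → $9,350; Haddad 18,701.75 → $18,700.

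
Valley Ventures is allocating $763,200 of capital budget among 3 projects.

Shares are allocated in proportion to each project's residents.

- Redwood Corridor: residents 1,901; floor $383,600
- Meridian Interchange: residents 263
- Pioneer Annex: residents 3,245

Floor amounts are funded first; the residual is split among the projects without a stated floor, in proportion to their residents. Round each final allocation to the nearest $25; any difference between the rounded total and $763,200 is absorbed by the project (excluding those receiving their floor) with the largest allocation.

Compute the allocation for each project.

Redwood Corridor: $383,600; Meridian Interchange: $28,450; Pioneer Annex: $351,150

Fund the minimums — Redwood Corridor $383,600. Balance $379,600.
Balance split over remaining residents 3,508: Meridian Interchange 28,459.18 → $28,450; Pioneer Annex 351,140.82 → $351,150.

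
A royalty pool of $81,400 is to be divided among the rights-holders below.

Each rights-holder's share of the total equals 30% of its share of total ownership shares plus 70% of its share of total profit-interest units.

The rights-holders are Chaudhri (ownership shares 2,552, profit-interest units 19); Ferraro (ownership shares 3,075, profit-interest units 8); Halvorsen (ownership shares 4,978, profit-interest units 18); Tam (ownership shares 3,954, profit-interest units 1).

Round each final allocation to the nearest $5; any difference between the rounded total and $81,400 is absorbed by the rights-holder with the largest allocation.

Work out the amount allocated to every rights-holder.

Chaudhri: $27,815 | Ferraro: $15,065 | Halvorsen: $30,650 | Tam: $7,870

Ownership shares total 14,559; profit-interest units total 46.
Composite weights (30% ownership shares + 70% profit-interest units): Chaudhri 0.3417; Ferraro 0.1851; Halvorsen 0.3765; Tam 0.0967.
Proportional shares: Chaudhri 27,815.72; Ferraro 15,067.30; Halvorsen 30,646.19; Tam 7,870.79.
After rounding ($5): Chaudhri $27,815; Ferraro $15,065; Halvorsen $30,645; Tam $7,870. Sum = $81,395.
Difference $81,400 − $81,395 = +$5 applied to largest allocation (Halvorsen): Halvorsen becomes $30,650.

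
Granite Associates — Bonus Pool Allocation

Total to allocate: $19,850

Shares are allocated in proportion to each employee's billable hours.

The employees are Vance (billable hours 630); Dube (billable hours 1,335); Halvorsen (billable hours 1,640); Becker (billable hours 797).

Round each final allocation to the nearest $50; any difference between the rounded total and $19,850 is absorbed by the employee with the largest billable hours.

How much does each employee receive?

Vance: $2,850; Dube: $6,000; Halvorsen: $7,400; Becker: $3,600

Combined billable hours = 630 + 1,335 + 1,640 + 797 = 4,402.
Unrounded shares: Vance 2,840.87; Dube 6,019.93; Halvorsen 7,395.27; Becker 3,593.92.
After rounding ($50): Vance $2,850; Dube $6,000; Halvorsen $7,400; Becker $3,600. Sum = $19,850.
Sum already equals the total — no adjustment.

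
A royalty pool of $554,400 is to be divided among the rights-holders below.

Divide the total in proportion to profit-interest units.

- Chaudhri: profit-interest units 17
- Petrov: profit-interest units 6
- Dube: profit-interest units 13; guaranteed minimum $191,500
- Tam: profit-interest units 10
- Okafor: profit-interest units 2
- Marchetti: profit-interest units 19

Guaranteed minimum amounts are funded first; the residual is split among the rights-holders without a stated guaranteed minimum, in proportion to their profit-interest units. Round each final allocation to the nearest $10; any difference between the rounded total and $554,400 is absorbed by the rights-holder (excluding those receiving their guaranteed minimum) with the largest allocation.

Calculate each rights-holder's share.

Chaudhri: $114,250; Petrov: $40,320; Dube: $191,500; Tam: $67,200; Okafor: $13,440; Marchetti: $127,690

Guaranteed amounts: Dube $191,500. Residual $362,900.
Residual split over remaining profit-interest units 54: Chaudhri 114,246.30 → $114,250; Petrov 40,322.22 → $40,320; Tam 67,203.70 → $67,200; Okafor 13,440.74 → $13,440; Marchetti 127,687.04 → $127,690.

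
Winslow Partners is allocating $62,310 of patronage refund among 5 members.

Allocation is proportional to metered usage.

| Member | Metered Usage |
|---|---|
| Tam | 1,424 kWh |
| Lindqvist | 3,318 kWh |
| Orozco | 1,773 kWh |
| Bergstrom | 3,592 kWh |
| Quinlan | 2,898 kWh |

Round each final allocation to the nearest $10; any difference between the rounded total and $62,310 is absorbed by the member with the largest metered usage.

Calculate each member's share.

Total metered usage = 13,005.
Proportional shares: Tam 1,424/13,005 × $62,310 = 6,822.72; Lindqvist 3,318/13,005 × $62,310 = 15,897.31; Orozco 1,773/13,005 × $62,310 = 8,494.86; Bergstrom 3,592/13,005 × $62,310 = 17,210.11; Quinlan 2,898/13,005 × $62,310 = 13,884.997.
At nearest $10: Tam $6,820; Lindqvist $15,900; Orozco $8,490; Bergstrom $17,210; Quinlan $13,880. Sum = $62,300.
Difference $62,310 − $62,300 = +$10 applied to largest metered usage (Bergstrom): Bergstrom becomes $17,220.

Tam: $6,820 | Lindqvist: $15,900 | Orozco: $8,490 | Bergstrom: $17,220 | Quinlan: $13,880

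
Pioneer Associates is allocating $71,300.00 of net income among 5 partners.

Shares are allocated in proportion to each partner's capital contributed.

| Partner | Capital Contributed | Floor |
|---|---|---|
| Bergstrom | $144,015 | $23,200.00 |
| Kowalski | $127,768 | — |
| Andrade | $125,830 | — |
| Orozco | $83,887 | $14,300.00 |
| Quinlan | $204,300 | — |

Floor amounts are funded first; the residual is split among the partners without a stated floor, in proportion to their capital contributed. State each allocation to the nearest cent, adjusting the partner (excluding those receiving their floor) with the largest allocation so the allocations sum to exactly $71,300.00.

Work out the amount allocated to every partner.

Bergstrom: $23,200.00; Kowalski: $9,431.27; Andrade: $9,288.21; Orozco: $14,300.00; Quinlan: $15,080.52

Guaranteed amounts: Bergstrom $23,200.00; Orozco $14,300.00. Residual $33,800.00.
Residual split over remaining capital contributed 457,898: Kowalski 9,431.2672 → $9,431.27; Andrade 9,288.2127 → $9,288.21; Quinlan 15,080.5201 → $15,080.52.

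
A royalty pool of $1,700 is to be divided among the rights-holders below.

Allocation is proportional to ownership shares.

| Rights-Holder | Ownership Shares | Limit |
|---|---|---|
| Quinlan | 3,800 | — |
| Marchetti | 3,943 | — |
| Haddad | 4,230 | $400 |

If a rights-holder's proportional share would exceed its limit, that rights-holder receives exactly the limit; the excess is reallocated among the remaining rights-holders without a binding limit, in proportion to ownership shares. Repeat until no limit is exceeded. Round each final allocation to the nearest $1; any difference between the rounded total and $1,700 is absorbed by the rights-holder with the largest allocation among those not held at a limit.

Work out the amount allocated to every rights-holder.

Sum of ownership shares: 11,973.
Pro-rata shares before constraints: Quinlan 539.55; Marchetti 559.85; Haddad 600.60.
Held at cap: Haddad ($400); balance $1,300 reallocated over remaining ownership shares 7,743.
Redistributed shares: Quinlan 638.00 → $638; Marchetti 662.00 → $662.

Quinlan: $638 · Marchetti: $662 · Haddad: $400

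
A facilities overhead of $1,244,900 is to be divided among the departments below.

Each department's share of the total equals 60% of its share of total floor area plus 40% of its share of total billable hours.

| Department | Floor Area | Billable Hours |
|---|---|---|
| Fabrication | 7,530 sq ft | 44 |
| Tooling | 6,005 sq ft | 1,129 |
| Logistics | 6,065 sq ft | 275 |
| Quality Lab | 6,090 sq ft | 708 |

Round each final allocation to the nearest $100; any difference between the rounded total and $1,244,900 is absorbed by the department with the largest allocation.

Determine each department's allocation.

Fabrication: $229,100 · Tooling: $435,300 · Logistics: $239,900 · Quality Lab: $340,600

Floor area total 25,690; billable hours total 2,156.
Combined weights (60% floor area + 40% billable hours): Fabrication 0.1840; Tooling 0.3497; Logistics 0.1927; Quality Lab 0.2736.
Proportional shares: Fabrication 229,098.15; Tooling 435,355.34; Logistics 239,855.95; Quality Lab 340,590.56.
At nearest $100: Fabrication $229,100; Tooling $435,400; Logistics $239,900; Quality Lab $340,600. Sum = $1,245,000.
Difference $1,244,900 − $1,245,000 = −$100 applied to largest allocation (Tooling): Tooling becomes $435,300.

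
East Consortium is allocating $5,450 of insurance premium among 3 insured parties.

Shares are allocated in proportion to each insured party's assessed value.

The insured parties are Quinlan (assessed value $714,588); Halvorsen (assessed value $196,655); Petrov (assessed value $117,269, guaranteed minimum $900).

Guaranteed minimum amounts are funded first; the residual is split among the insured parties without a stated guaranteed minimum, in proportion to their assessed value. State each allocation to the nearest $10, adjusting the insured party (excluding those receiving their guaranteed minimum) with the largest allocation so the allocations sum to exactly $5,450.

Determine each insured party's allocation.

Minimums first: Petrov $900. Remaining pool $4,550.
Remaining pool split over remaining assessed value 911,243: Quinlan 3,568.07 → $3,570; Halvorsen 981.93 → $980.

Quinlan: $3,570; Halvorsen: $980; Petrov: $900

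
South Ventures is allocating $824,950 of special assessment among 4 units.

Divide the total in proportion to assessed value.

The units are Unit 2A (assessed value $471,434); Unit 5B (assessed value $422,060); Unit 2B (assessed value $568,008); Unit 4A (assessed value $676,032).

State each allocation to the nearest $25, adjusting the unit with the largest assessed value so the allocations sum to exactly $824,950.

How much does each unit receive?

Total assessed value = 2,137,534.
Raw shares: Unit 2A 471,434/2,137,534 × $824,950 = 181,943.06; Unit 5B 422,060/2,137,534 × $824,950 = 162,887.89; Unit 2B 568,008/2,137,534 × $824,950 = 219,214.38; Unit 4A 676,032/2,137,534 × $824,950 = 260,904.67.
After rounding ($25): Unit 2A $181,950; Unit 5B $162,900; Unit 2B $219,225; Unit 4A $260,900. Sum = $824,975.
Difference $824,950 − $824,975 = −$25 applied to largest assessed value (Unit 4A): Unit 4A becomes $260,875.

Unit 2A: $181,950 | Unit 5B: $162,900 | Unit 2B: $219,225 | Unit 4A: $260,875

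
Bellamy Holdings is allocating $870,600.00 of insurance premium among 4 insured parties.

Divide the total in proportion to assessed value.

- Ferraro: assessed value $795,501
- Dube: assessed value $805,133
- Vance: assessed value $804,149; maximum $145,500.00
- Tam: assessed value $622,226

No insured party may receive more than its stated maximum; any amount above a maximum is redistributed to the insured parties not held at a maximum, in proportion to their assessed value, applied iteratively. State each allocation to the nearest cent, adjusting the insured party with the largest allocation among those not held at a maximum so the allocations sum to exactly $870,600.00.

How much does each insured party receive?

Ferraro: $259,493.52 · Dube: $262,635.50 · Vance: $145,500.00 · Tam: $202,970.98

Assessed value total: 3,027,009.
Proportional shares (ignoring caps): Ferraro 228,794.5528; Dube 231,564.8185; Vance 231,281.8097; Tam 178,958.8190.
Capped: Vance ($145,500.00); remaining pool $725,100.00 reallocated over remaining assessed value 2,222,860.
Remaining shares: Ferraro 259,493.5242 → $259,493.52; Dube 262,635.4958 → $262,635.50; Tam 202,970.9800 → $202,970.98.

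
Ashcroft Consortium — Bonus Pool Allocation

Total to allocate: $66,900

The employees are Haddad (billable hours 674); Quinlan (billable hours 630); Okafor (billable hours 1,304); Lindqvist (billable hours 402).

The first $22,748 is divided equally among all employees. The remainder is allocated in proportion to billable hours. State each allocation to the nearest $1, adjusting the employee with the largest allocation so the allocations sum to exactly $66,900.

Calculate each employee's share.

First tranche $22,748 split equally: $5,687 each.
Remainder $44,152 by billable hours (total 3,010): Haddad 9,886.53 → $9,887; Quinlan 9,241.12 → $9,241; Okafor 19,127.64 → $19,128; Lindqvist 5,896.71 → $5,897.
Rounding difference −$1 on remainder applied to Okafor.
Totals: Haddad $5,687 + $9,887 = $15,574; Quinlan $5,687 + $9,241 = $14,928; Okafor $5,687 + $19,127 = $24,814; Lindqvist $5,687 + $5,897 = $11,584.

Haddad: $15,574 · Quinlan: $14,928 · Okafor: $24,814 · Lindqvist: $11,584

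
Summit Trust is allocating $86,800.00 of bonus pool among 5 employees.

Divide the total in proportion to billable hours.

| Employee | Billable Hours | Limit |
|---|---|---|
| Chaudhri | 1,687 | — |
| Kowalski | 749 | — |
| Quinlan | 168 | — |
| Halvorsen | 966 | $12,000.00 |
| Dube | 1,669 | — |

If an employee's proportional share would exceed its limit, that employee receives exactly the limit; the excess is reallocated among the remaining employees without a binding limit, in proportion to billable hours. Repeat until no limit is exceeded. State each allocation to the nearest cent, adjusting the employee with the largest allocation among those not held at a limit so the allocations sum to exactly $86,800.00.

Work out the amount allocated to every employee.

Chaudhri: $29,531.39 | Kowalski: $13,111.44 | Quinlan: $2,940.88 | Halvorsen: $12,000.00 | Dube: $29,216.29

Combined billable hours = 5,239.
Unconstrained shares: Chaudhri 27,950.2959; Kowalski 12,409.4675; Quinlan 2,783.4320; Halvorsen 16,004.7337; Dube 27,652.0710.
Cap binds for Halvorsen ($12,000.00); remaining pool $74,800.00 reallocated over remaining billable hours 4,273.
Redistributed shares: Chaudhri 29,531.3831 → $29,531.38; Kowalski 13,111.4440 → $13,111.44; Quinlan 2,940.8846 → $2,940.88; Dube 29,216.2883 → $29,216.29.
Rounding difference +$0.01 applied to Chaudhri → $29,531.39.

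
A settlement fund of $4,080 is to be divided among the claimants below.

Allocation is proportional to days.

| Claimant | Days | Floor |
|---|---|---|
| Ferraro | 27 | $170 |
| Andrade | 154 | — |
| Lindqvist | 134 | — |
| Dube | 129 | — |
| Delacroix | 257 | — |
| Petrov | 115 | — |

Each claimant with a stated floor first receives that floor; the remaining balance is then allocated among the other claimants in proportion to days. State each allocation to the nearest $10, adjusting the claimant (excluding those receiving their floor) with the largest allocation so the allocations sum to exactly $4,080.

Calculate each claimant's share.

Ferraro: $170 · Andrade: $760 · Lindqvist: $660 · Dube: $640 · Delacroix: $1,280 · Petrov: $570

Fund the minimums — Ferraro $170. Balance $3,910.
Balance split over remaining days 789: Andrade 763.17 → $760; Lindqvist 664.06 → $660; Dube 639.28 → $640; Delacroix 1,273.60 → $1,270; Petrov 569.90 → $570.
Rounding difference +$10 applied to Delacroix → $1,280.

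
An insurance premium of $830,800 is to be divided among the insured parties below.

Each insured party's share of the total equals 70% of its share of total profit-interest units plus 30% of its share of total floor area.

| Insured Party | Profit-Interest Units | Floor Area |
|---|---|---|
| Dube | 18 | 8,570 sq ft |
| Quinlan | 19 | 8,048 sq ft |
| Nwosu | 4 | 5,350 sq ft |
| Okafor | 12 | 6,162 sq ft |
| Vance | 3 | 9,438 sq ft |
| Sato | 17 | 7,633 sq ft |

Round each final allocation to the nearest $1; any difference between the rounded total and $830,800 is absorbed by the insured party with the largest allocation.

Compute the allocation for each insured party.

Totals — profit-interest units 73, floor area 45,201.
Blended shares (70% profit-interest units + 30% floor area): Dube 0.2295; Quinlan 0.2356; Nwosu 0.0739; Okafor 0.1560; Vance 0.0914; Sato 0.2137.
Proportional shares: Dube 190,653.66; Quinlan 195,741.90; Nwosu 61,366.40; Okafor 129,576.40; Vance 75,941.21; Sato 177,520.43.
At nearest $1: Dube $190,654; Quinlan $195,742; Nwosu $61,366; Okafor $129,576; Vance $75,941; Sato $177,520. Sum = $830,799.
Difference $830,800 − $830,799 = +$1 applied to largest allocation (Quinlan): Quinlan becomes $195,743.

Dube: $190,654 · Quinlan: $195,743 · Nwosu: $61,366 · Okafor: $129,576 · Vance: $75,941 · Sato: $177,520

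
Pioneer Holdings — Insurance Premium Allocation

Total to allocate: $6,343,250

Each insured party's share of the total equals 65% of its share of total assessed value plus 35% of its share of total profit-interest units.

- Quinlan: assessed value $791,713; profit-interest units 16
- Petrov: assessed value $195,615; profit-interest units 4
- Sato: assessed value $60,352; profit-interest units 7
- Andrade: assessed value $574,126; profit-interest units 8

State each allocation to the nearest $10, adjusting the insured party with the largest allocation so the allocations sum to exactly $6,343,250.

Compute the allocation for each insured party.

Assessed value total 1,621,806; profit-interest units total 35.
Blended shares (65% assessed value + 35% profit-interest units): Quinlan 0.4773; Petrov 0.1184; Sato 0.0942; Andrade 0.3101.
Raw shares: Quinlan 3,027,689.57; Petrov 751,041.42; Sato 597,460.21; Andrade 1,967,058.80.
At nearest $10: Quinlan $3,027,690; Petrov $751,040; Sato $597,460; Andrade $1,967,060. Sum = $6,343,250.
Rounded total matches; no reconciliation needed.

Quinlan: $3,027,690; Petrov: $751,040; Sato: $597,460; Andrade: $1,967,060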